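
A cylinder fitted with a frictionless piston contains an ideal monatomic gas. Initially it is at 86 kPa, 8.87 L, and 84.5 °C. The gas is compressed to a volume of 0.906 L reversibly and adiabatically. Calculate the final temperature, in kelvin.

T₂ ≈ 1640 K

Adiabatic: T₁V₁^(γ−1) = T₂V₂^(γ−1) ⇒ T₂ = T₁ (V₁/V₂)^(γ−1).
γ = 5/3 for a monatomic ideal gas.
T₁ = 84.5 °C = 357.6 K.
T₂ = 357.6 × (8.87/0.906)^(2/3) = 1637 K.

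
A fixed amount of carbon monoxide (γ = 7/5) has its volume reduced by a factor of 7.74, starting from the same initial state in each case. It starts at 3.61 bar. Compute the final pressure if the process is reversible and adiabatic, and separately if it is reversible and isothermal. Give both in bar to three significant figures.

Isothermal: P₂ = P₁(V₁/V₂) = 3.61×7.74 = 27.94 bar.
Adiabatic: P₂ = P₁(V₁/V₂)^γ = 3.61×7.74^(7/5) = 63.35 bar.

adiabatic: 63.3 bar; isothermal: 27.9 bar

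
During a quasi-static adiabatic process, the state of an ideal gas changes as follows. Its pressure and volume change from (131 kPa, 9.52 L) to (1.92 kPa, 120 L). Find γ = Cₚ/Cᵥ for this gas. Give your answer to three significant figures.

γ ≈ 1.67

PV^γ = const ⇒ γ = ln(P₂/P₁) / ln(V₁/V₂).
γ = ln(1.92/131) / ln(9.52/120) = 1.666.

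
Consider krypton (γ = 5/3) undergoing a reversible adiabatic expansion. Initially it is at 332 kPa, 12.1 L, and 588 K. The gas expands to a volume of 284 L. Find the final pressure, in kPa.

Adiabatic: P₁V₁^γ = P₂V₂^γ ⇒ P₂ = P₁ (V₁/V₂)^γ.
P₂ = 332 × (12.1/284)^(5/3) = 1.726 kPa.

P₂ ≈ 1.73 kPa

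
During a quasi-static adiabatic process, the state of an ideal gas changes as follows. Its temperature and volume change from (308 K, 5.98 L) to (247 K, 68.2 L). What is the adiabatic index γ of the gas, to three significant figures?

TV^(γ−1) = const ⇒ γ − 1 = ln(T₂/T₁) / ln(V₁/V₂).
γ = 1 + ln(247/308) / ln(5.98/68.2) = 1.091.

γ ≈ 1.09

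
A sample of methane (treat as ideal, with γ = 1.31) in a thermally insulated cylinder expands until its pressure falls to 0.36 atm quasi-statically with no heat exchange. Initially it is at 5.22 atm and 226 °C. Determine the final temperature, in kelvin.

T₂ ≈ 265 K

Along an adiabat T P^((1−γ)/γ) is constant, so T₂ = T₁ (P₂/P₁)^((γ−1)/γ).
T₁ = 226 °C = 499.1 K.
T₂ = 499.1 × (0.36/5.22)^(0.237) = 265.1 K.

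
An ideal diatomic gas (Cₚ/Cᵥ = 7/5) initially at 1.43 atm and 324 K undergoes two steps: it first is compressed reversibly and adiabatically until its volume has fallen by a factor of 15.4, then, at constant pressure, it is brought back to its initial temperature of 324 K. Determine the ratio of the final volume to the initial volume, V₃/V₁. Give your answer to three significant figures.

V₃/V₁ ≈ 0.0218

Adiabatic step: V₂/V₁ = 0.06494; T₂ = T₁·15.4^(2/5) = 967.3 K.
Isobaric step: V₃/V₂ = T₃/T₂ = 324/967.3.
V₃/V₁ = (V₂/V₁)(V₃/V₂) = 0.06494 × (324/967.3) = 0.02175.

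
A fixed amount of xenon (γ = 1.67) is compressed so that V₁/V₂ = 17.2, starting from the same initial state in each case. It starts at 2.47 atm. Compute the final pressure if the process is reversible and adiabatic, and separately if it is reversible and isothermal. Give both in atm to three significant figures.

Isothermal: P₂ = P₁(V₁/V₂) = 2.47×17.2 = 42.48 atm.
Adiabatic: P₂ = P₁(V₁/V₂)^γ = 2.47×17.2^(1.67) = 285.8 atm.

adiabatic: 286 atm; isothermal: 42.5 atm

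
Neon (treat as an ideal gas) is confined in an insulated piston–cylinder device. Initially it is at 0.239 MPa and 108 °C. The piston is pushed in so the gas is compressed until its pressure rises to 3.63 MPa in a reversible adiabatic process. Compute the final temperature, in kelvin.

T₂ ≈ 1130 K

Along an adiabat T P^((1−γ)/γ) is constant, so T₂ = T₁ (P₂/P₁)^((γ−1)/γ).
For a monatomic ideal gas γ = 5/3, so (γ−1)/γ = 2/5.
T₁ = 108 °C = 381.1 K.
T₂ = 381.1 × (3.63/0.239)^(2/5) = 1132 K.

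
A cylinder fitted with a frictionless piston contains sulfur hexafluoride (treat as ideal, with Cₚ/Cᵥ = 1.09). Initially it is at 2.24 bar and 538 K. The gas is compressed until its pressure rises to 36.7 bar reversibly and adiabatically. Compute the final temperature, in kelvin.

T₂ ≈ 678 K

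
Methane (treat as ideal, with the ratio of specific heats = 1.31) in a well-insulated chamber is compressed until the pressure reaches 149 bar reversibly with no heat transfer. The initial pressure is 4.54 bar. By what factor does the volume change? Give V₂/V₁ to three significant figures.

From PV^γ = const, V₂/V₁ = (P₁/P₂)^(1/γ).
V₂/V₁ = (4.54/149)^(0.763) = 0.06961.

V₂/V₁ ≈ 0.0696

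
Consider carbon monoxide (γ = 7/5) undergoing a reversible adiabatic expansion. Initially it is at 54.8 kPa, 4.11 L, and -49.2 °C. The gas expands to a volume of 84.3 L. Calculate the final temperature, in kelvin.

T₂ ≈ 66.9 K

Adiabatic: T₁V₁^(γ−1) = T₂V₂^(γ−1) ⇒ T₂ = T₁ (V₁/V₂)^(γ−1).
T₁ = -49.2 °C = 223.9 K.
T₂ = 223.9 × (4.11/84.3)^(2/5) = 66.89 K.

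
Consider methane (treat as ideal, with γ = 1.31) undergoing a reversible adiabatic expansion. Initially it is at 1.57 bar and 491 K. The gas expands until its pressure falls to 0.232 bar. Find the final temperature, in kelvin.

T₂ ≈ 312 K

Adiabatic: T₂/T₁ = (P₂/P₁)^((γ−1)/γ).
T₂ = 491 × (0.232/1.57)^(0.237) = 312.3 K.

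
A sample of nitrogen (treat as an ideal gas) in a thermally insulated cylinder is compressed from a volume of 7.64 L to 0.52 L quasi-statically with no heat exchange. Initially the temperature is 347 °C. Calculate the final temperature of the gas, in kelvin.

T₂ ≈ 1820 K

For a reversible adiabat TV^(γ−1) is constant, so T₂ = T₁ (V₁/V₂)^(γ−1).
For a diatomic ideal gas γ = 7/5, so γ−1 = 2/5.
T₁ = 347 °C = 620.1 K.
T₂ = 620.1 × (7.64/0.52)^(2/5) = 1817 K.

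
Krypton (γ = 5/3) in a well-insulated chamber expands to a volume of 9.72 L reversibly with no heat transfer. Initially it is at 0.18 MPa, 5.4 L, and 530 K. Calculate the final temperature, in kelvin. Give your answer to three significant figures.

T₂ ≈ 358 K

For a reversible adiabat TV^(γ−1) is constant, so T₂ = T₁ (V₁/V₂)^(γ−1).
T₂ = 530 × (5.4/9.72)^(2/3) = 358.2 K.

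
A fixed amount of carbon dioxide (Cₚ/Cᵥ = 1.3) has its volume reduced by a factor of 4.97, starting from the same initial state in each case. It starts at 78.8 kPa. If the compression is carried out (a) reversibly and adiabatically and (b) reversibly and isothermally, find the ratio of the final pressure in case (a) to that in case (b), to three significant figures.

P_adiabatic / P_isothermal ≈ 1.62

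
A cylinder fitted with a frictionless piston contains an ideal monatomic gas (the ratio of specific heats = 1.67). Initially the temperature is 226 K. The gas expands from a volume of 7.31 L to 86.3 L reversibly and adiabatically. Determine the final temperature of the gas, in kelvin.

Adiabatic: T₁V₁^(γ−1) = T₂V₂^(γ−1) ⇒ T₂ = T₁ (V₁/V₂)^(γ−1).
T₂ = 226 × (7.31/86.3)^(0.67) = 43.23 K.

T₂ ≈ 43.2 K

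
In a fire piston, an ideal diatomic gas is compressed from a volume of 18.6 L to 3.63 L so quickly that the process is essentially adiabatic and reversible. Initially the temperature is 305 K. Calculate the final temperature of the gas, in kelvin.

T₂ ≈ 586 K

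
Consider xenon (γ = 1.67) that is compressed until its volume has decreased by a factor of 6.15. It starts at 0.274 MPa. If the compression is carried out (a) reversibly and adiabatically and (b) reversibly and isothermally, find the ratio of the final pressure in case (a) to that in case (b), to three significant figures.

Isothermal: P_b = P₁(V₁/V₂) = 0.274×6.15.
Adiabatic: P_a = P₁(V₁/V₂)^γ = 0.274×6.15^(1.67).
P_a/P_b = (V₁/V₂)^(γ−1) = 6.15^(0.67) = 3.377.

P_adiabatic / P_isothermal ≈ 3.38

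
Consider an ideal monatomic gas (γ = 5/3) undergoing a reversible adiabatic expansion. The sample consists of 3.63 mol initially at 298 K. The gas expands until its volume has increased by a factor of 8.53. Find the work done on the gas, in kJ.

For a reversible adiabat TV^(γ−1) is constant, so T₂ = T₁ (V₁/V₂)^(γ−1).
T₂ = 298 × (1/8.53)^(2/3) = 71.38 K.
Q = 0, so ΔU = W_on_gas = nCᵥΔT with Cᵥ = R/(γ−1) = 12.47 J/(mol·K).
ΔU = 3.63 × 12.47 × (71.38 − 298) = -10260 J.

W ≈ -10.3 kJ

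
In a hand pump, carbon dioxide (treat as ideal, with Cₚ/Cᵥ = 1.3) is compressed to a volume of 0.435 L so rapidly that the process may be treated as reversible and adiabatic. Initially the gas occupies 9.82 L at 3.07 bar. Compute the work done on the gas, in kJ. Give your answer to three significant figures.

W ≈ 15.5 kJ

P₂ = P₁(V₁/V₂)^γ = 3.07×(9.82/0.435)^(1.3) = 176.5 bar.
For a reversible adiabat, W_by_gas = (P₁V₁ − P₂V₂)/(γ−1).
W_by = (307000×0.00982 − 1.765×10^7×0.000435) / (0.3) = -15550 J.
W_on_gas = −W_by = 15550 J.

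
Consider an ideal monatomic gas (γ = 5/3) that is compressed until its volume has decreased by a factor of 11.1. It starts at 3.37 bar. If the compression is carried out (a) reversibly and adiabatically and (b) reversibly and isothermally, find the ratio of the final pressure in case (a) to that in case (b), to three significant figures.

P_adiabatic / P_isothermal ≈ 4.98

Isothermal: P_b = P₁(V₁/V₂) = 3.37×11.1.
Adiabatic: P_a = P₁(V₁/V₂)^γ = 3.37×11.1^(5/3).
P_a/P_b = (V₁/V₂)^(γ−1) = 11.1^(2/3) = 4.976.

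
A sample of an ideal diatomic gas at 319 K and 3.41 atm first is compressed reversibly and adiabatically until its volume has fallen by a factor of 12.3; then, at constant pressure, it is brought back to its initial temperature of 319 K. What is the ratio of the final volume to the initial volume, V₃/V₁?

V₃/V₁ ≈ 0.0298

For a diatomic ideal gas γ = 7/5.
Adiabatic step: V₂/V₁ = 0.0813; T₂ = T₁·12.3^(2/5) = 870.5 K.
Isobaric step: V₃/V₂ = T₃/T₂ = 319/870.5.
V₃/V₁ = (V₂/V₁)(V₃/V₂) = 0.0813 × (319/870.5) = 0.02979.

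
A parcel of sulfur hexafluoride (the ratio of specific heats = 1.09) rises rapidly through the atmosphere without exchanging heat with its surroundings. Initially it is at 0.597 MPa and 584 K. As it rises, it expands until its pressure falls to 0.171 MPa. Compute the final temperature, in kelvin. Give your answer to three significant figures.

Along an adiabat T P^((1−γ)/γ) is constant, so T₂ = T₁ (P₂/P₁)^((γ−1)/γ).
T₂ = 584 × (0.171/0.597)^(0.0826) = 526.7 K.

T₂ ≈ 527 K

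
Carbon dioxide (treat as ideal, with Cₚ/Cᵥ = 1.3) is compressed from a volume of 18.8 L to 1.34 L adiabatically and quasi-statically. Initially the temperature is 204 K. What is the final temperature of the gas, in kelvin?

T₂ ≈ 451 K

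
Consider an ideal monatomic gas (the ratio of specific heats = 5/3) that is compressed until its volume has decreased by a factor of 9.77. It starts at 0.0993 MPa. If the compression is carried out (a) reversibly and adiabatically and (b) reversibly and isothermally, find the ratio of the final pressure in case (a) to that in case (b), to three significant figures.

Isothermal: P_b = P₁(V₁/V₂) = 0.0993×9.77.
Adiabatic: P_a = P₁(V₁/V₂)^γ = 0.0993×9.77^(5/3).
P_a/P_b = (V₁/V₂)^(γ−1) = 9.77^(2/3) = 4.57.

P_adiabatic / P_isothermal ≈ 4.57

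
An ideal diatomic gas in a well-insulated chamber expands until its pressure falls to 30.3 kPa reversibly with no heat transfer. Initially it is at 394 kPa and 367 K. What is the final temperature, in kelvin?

Adiabatic: T₂/T₁ = (P₂/P₁)^((γ−1)/γ).
For a diatomic ideal gas γ = 7/5, so (γ−1)/γ = 2/7.
T₂ = 367 × (30.3/394)^(2/7) = 176.3 K.

T₂ ≈ 176 K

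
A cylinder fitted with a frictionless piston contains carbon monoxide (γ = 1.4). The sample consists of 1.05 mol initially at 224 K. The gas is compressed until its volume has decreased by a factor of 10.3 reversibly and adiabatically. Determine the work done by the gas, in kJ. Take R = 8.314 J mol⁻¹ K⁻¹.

W ≈ -7.54 kJ

Adiabatic: T₁V₁^(γ−1) = T₂V₂^(γ−1) ⇒ T₂ = T₁ (V₁/V₂)^(γ−1).
T₂ = 224 × 10.3^(0.4) = 569.4 K.
Q = 0, so ΔU = W_on_gas = nCᵥΔT with Cᵥ = R/(γ−1) = 20.79 J/(mol·K).
ΔU = 1.05 × 20.79 × (569.4 − 224) = 7537 J.
Work done by the gas = −ΔU = -7537 J.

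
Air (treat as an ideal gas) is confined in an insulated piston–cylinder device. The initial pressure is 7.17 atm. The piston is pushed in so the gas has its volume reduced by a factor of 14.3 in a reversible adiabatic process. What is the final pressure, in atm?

Since PV^γ is constant along a reversible adiabat, P₂ = P₁ (V₁/V₂)^γ.
For a diatomic ideal gas γ = 7/5.
P₂ = 7.17 × 14.3^(7/5) = 297.2 atm.

P₂ ≈ 297 atm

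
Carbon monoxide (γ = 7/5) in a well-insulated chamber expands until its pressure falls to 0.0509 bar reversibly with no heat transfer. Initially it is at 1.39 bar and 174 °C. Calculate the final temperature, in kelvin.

Adiabatic: T₂/T₁ = (P₂/P₁)^((γ−1)/γ).
T₁ = 174 °C = 447.1 K.
T₂ = 447.1 × (0.0509/1.39)^(2/7) = 173.8 K.

T₂ ≈ 174 K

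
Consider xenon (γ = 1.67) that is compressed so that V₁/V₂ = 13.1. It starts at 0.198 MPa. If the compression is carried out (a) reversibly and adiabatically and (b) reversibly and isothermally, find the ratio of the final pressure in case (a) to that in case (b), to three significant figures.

Isothermal: P_b = P₁(V₁/V₂) = 0.198×13.1.
Adiabatic: P_a = P₁(V₁/V₂)^γ = 0.198×13.1^(1.67).
P_a/P_b = (V₁/V₂)^(γ−1) = 13.1^(0.67) = 5.605.

P_adiabatic / P_isothermal ≈ 5.60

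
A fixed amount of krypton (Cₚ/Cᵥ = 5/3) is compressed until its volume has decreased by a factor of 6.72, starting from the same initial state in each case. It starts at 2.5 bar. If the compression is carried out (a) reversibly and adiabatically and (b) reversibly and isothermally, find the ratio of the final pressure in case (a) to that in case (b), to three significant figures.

P_adiabatic / P_isothermal ≈ 3.56

Isothermal: P_b = P₁(V₁/V₂) = 2.5×6.72.
Adiabatic: P_a = P₁(V₁/V₂)^γ = 2.5×6.72^(5/3).
P_a/P_b = (V₁/V₂)^(γ−1) = 6.72^(2/3) = 3.561.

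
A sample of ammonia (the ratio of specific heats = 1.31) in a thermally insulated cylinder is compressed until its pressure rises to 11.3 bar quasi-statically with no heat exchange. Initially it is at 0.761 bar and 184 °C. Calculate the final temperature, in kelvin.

T₂ ≈ 866 K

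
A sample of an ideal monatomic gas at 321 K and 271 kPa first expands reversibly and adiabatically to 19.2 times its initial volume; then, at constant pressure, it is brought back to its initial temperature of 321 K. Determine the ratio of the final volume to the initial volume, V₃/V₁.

V₃/V₁ ≈ 138

For a monatomic ideal gas γ = 5/3.
Adiabatic step: V₂/V₁ = 19.2; T₂ = T₁·(1/19.2)^(2/3) = 44.77 K.
Isobaric step: V₃/V₂ = T₃/T₂ = 321/44.77.
V₃/V₁ = (V₂/V₁)(V₃/V₂) = 19.2 × (321/44.77) = 137.7.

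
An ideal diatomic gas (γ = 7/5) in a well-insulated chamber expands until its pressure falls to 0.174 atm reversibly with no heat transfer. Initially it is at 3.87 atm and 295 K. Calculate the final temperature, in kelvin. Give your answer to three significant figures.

T₂ ≈ 122 K

Along an adiabat T P^((1−γ)/γ) is constant, so T₂ = T₁ (P₂/P₁)^((γ−1)/γ).
T₂ = 295 × (0.174/3.87)^(2/7) = 121.6 K.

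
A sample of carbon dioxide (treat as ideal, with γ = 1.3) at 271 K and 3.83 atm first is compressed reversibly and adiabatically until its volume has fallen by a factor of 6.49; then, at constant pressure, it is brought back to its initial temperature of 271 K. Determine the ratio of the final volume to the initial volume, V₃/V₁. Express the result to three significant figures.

V₃/V₁ ≈ 0.0879

Adiabatic step: V₂/V₁ = 0.1541; T₂ = T₁·6.49^(0.3) = 474.9 K.
Isobaric step: V₃/V₂ = T₃/T₂ = 271/474.9.
V₃/V₁ = (V₂/V₁)(V₃/V₂) = 0.1541 × (271/474.9) = 0.08792.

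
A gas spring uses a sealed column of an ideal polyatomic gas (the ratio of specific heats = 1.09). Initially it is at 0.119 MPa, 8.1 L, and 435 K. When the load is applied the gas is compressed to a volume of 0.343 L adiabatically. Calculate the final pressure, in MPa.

Adiabatic: P₁V₁^γ = P₂V₂^γ ⇒ P₂ = P₁ (V₁/V₂)^γ.
P₂ = 0.119 × (8.1/0.343)^(1.09) = 3.735 MPa.

P₂ ≈ 3.74 MPa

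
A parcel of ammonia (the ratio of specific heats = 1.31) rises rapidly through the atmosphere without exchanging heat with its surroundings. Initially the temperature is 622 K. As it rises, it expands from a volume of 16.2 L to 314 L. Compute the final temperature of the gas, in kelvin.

T₂ ≈ 248 K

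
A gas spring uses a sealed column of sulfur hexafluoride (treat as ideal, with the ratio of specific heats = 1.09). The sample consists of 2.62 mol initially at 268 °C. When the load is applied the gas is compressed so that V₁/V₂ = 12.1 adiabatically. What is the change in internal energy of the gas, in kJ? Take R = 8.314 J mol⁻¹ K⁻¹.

Adiabatic: T₁V₁^(γ−1) = T₂V₂^(γ−1) ⇒ T₂ = T₁ (V₁/V₂)^(γ−1).
T₁ = 268 °C = 541.1 K.
T₂ = 541.1 × 12.1^(0.09) = 677.3 K.
Q = 0, so ΔU = W_on_gas = nCᵥΔT with Cᵥ = R/(γ−1) = 92.38 J/(mol·K).
ΔU = 2.62 × 92.38 × (677.3 − 541.1) = 32950 J.

ΔU ≈ 32.9 kJ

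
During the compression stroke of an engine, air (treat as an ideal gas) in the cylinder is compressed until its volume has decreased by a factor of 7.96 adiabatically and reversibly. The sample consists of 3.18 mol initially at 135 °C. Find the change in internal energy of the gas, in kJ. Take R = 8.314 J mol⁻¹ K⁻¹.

Adiabatic: T₁V₁^(γ−1) = T₂V₂^(γ−1) ⇒ T₂ = T₁ (V₁/V₂)^(γ−1).
γ = 7/5 for a diatomic ideal gas, so γ−1 = 2/5.
T₁ = 135 °C = 408.1 K.
T₂ = 408.1 × 7.96^(2/5) = 935.8 K.
Q = 0, so ΔU = W_on_gas = nCᵥΔT with Cᵥ = R/(γ−1) = 20.79 J/(mol·K).
ΔU = 3.18 × 20.79 × (935.8 − 408.1) = 34880 J.

ΔU ≈ 34.9 kJ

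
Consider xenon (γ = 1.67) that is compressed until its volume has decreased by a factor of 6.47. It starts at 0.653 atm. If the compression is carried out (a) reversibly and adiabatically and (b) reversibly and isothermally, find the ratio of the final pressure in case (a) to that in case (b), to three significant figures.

Isothermal: P_b = P₁(V₁/V₂) = 0.653×6.47.
Adiabatic: P_a = P₁(V₁/V₂)^γ = 0.653×6.47^(1.67).
P_a/P_b = (V₁/V₂)^(γ−1) = 6.47^(0.67) = 3.494.

P_adiabatic / P_isothermal ≈ 3.49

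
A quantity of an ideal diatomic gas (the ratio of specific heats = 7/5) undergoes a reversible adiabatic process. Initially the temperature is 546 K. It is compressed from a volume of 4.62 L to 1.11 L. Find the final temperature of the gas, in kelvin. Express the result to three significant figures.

T₂ ≈ 966 K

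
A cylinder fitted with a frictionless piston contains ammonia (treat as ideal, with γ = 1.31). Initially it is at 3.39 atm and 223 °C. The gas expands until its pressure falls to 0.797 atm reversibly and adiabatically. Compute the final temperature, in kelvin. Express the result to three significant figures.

Along an adiabat T P^((1−γ)/γ) is constant, so T₂ = T₁ (P₂/P₁)^((γ−1)/γ).
T₁ = 223 °C = 496.1 K.
T₂ = 496.1 × (0.797/3.39)^(0.237) = 352.2 K.

T₂ ≈ 352 K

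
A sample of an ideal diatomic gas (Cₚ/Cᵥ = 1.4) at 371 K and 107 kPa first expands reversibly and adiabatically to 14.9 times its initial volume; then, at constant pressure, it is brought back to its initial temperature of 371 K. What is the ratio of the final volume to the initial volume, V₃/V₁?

Adiabatic step: V₂/V₁ = 14.9; T₂ = T₁·(1/14.9)^(0.4) = 125.9 K.
Isobaric step: V₃/V₂ = T₃/T₂ = 371/125.9.
V₃/V₁ = (V₂/V₁)(V₃/V₂) = 14.9 × (371/125.9) = 43.9.

V₃/V₁ ≈ 43.9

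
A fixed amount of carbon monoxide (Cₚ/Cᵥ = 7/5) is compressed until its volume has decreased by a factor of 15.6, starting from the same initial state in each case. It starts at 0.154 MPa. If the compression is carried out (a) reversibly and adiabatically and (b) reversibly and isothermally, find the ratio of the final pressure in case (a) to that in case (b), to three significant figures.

P_adiabatic / P_isothermal ≈ 3.00

Isothermal: P_b = P₁(V₁/V₂) = 0.154×15.6.
Adiabatic: P_a = P₁(V₁/V₂)^γ = 0.154×15.6^(7/5).
P_a/P_b = (V₁/V₂)^(γ−1) = 15.6^(2/5) = 3.001.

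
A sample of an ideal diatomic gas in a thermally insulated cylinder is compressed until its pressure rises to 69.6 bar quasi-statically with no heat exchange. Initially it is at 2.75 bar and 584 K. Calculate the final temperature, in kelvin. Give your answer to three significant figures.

T₂ ≈ 1470 K

Adiabatic: T₂/T₁ = (P₂/P₁)^((γ−1)/γ).
For a diatomic ideal gas γ = 7/5, so (γ−1)/γ = 2/7.
T₂ = 584 × (69.6/2.75)^(2/7) = 1470 K.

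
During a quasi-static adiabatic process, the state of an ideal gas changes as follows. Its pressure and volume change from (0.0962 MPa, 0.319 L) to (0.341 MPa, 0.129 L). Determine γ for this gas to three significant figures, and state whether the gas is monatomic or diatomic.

γ ≈ 1.40; diatomic

PV^γ = const ⇒ γ = ln(P₂/P₁) / ln(V₁/V₂).
γ = ln(0.341/0.0962) / ln(0.319/0.129) = 1.398.
γ ≈ 1.40 is close to 7/5, so the gas is diatomic.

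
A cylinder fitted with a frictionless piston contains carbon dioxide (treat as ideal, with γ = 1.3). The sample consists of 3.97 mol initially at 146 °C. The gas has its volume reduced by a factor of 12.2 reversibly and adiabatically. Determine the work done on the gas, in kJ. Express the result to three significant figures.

W ≈ 51.6 kJ

Adiabatic: T₁V₁^(γ−1) = T₂V₂^(γ−1) ⇒ T₂ = T₁ (V₁/V₂)^(γ−1).
T₁ = 146 °C = 419.1 K.
T₂ = 419.1 × 12.2^(0.3) = 887.7 K.
Q = 0, so ΔU = W_on_gas = nCᵥΔT with Cᵥ = R/(γ−1) = 27.71 J/(mol·K).
ΔU = 3.97 × 27.71 × (887.7 − 419.1) = 51550 J.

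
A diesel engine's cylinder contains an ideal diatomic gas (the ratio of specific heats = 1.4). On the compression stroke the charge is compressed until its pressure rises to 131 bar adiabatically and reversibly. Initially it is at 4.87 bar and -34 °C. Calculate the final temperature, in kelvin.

T₂ ≈ 613 K

Adiabatic: T₂/T₁ = (P₂/P₁)^((γ−1)/γ).
T₁ = -34 °C = 239.1 K.
T₂ = 239.1 × (131/4.87)^(0.286) = 612.6 K.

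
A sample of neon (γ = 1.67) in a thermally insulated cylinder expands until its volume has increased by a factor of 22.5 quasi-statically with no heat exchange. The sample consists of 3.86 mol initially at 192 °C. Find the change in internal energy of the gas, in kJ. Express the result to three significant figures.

ΔU ≈ -19.5 kJ

Adiabatic: T₁V₁^(γ−1) = T₂V₂^(γ−1) ⇒ T₂ = T₁ (V₁/V₂)^(γ−1).
T₁ = 192 °C = 465.1 K.
T₂ = 465.1 × (1/22.5)^(0.67) = 57.76 K.
Q = 0, so ΔU = W_on_gas = nCᵥΔT with Cᵥ = R/(γ−1) = 12.41 J/(mol·K).
ΔU = 3.86 × 12.41 × (57.76 − 465.1) = -19510 J.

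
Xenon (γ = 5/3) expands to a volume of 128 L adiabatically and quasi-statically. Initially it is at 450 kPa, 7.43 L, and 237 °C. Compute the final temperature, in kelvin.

Adiabatic: T₁V₁^(γ−1) = T₂V₂^(γ−1) ⇒ T₂ = T₁ (V₁/V₂)^(γ−1).
T₁ = 237 °C = 510.1 K.
T₂ = 510.1 × (7.43/128)^(2/3) = 76.48 K.

T₂ ≈ 76.5 K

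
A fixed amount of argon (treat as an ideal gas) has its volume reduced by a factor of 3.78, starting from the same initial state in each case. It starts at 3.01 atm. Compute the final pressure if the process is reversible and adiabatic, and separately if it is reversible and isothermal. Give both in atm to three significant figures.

For a monatomic ideal gas γ = 5/3.
Isothermal: P₂ = P₁(V₁/V₂) = 3.01×3.78 = 11.38 atm.
Adiabatic: P₂ = P₁(V₁/V₂)^γ = 3.01×3.78^(5/3) = 27.61 atm.

adiabatic: 27.6 atm; isothermal: 11.4 atm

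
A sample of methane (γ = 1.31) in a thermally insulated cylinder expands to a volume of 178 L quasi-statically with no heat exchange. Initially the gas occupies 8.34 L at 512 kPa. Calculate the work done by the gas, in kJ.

W ≈ 8.44 kJ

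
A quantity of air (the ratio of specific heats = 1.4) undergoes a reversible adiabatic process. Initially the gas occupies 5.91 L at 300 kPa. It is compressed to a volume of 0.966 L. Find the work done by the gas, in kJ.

W ≈ -4.71 kJ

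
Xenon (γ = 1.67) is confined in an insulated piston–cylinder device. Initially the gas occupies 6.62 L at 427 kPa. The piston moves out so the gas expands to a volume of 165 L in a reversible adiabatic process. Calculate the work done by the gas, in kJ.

P₂ = P₁(V₁/V₂)^γ = 427×(6.62/165)^(1.67) = 1.986 kPa.
For a reversible adiabat, W_by_gas = (P₁V₁ − P₂V₂)/(γ−1).
W_by = (427000×0.00662 − 1986×0.165) / (0.67) = 3730 J.

W ≈ 3.73 kJ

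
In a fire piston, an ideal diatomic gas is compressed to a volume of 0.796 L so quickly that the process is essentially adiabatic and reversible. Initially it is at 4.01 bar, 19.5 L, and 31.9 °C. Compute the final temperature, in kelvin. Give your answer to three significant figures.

Adiabatic: T₁V₁^(γ−1) = T₂V₂^(γ−1) ⇒ T₂ = T₁ (V₁/V₂)^(γ−1).
γ = 7/5 for a diatomic ideal gas.
T₁ = 31.9 °C = 305 K.
T₂ = 305 × (19.5/0.796)^(2/5) = 1097 K.

T₂ ≈ 1100 K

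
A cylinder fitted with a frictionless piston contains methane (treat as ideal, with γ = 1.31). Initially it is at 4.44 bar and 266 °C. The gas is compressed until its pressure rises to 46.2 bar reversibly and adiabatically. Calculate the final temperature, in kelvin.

T₂ ≈ 939 K

Along an adiabat T P^((1−γ)/γ) is constant, so T₂ = T₁ (P₂/P₁)^((γ−1)/γ).
T₁ = 266 °C = 539.1 K.
T₂ = 539.1 × (46.2/4.44)^(0.237) = 938.5 K.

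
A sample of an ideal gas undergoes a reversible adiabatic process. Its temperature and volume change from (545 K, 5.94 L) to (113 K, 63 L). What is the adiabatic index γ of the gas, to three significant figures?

TV^(γ−1) = const ⇒ γ − 1 = ln(T₂/T₁) / ln(V₁/V₂).
γ = 1 + ln(113/545) / ln(5.94/63) = 1.666.

γ ≈ 1.67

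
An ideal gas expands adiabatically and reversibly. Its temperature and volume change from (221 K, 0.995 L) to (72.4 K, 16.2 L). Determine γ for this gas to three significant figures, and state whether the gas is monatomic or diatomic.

γ ≈ 1.40; diatomic

TV^(γ−1) = const ⇒ γ − 1 = ln(T₂/T₁) / ln(V₁/V₂).
γ = 1 + ln(72.4/221) / ln(0.995/16.2) = 1.4.
γ ≈ 1.40 is close to 7/5, so the gas is diatomic.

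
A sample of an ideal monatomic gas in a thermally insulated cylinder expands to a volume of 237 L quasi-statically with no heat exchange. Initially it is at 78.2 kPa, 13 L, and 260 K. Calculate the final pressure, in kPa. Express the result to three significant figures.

P₂ ≈ 0.619 kPa

Adiabatic: P₁V₁^γ = P₂V₂^γ ⇒ P₂ = P₁ (V₁/V₂)^γ.
γ = 5/3 for a monatomic ideal gas.
P₂ = 78.2 × (13/237)^(5/3) = 0.6192 kPa.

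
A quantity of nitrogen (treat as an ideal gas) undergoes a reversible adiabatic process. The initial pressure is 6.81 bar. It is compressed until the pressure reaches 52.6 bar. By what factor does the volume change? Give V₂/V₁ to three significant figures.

V₂/V₁ ≈ 0.232

From PV^γ = const, V₂/V₁ = (P₁/P₂)^(1/γ).
For a diatomic ideal gas γ = 7/5.
V₂/V₁ = (6.81/52.6)^(5/7) = 0.2322.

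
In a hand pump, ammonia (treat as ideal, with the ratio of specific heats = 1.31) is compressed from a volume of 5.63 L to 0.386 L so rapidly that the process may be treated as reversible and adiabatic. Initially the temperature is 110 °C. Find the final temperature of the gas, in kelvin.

Adiabatic: T₁V₁^(γ−1) = T₂V₂^(γ−1) ⇒ T₂ = T₁ (V₁/V₂)^(γ−1).
T₁ = 110 °C = 383.1 K.
T₂ = 383.1 × (5.63/0.386)^(0.31) = 879.4 K.

T₂ ≈ 879 K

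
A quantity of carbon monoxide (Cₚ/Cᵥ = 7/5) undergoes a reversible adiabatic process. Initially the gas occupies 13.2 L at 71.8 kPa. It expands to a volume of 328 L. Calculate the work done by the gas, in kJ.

W ≈ 1.71 kJ

P₂ = P₁(V₁/V₂)^γ = 71.8×(13.2/328)^(7/5) = 0.7993 kPa.
For a reversible adiabat, W_by_gas = (P₁V₁ − P₂V₂)/(γ−1).
W_by = (71800×0.0132 − 799.3×0.328) / (2/5) = 1714 J.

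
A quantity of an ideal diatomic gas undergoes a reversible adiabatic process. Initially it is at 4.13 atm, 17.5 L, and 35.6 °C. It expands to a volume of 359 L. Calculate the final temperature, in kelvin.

Adiabatic: T₁V₁^(γ−1) = T₂V₂^(γ−1) ⇒ T₂ = T₁ (V₁/V₂)^(γ−1).
γ = 7/5 for a diatomic ideal gas.
T₁ = 35.6 °C = 308.8 K.
T₂ = 308.8 × (17.5/359)^(2/5) = 92.21 K.

T₂ ≈ 92.2 K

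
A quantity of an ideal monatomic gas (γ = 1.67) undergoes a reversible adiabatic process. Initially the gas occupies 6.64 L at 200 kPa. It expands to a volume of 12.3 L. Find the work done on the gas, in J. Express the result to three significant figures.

W ≈ -671 J

P₂ = P₁(V₁/V₂)^γ = 200×(6.64/12.3)^(1.67) = 71.43 kPa.
For a reversible adiabat, W_by_gas = (P₁V₁ − P₂V₂)/(γ−1).
W_by = (200000×0.00664 − 71430×0.0123) / (0.67) = 670.7 J.
W_on_gas = −W_by = -670.7 J.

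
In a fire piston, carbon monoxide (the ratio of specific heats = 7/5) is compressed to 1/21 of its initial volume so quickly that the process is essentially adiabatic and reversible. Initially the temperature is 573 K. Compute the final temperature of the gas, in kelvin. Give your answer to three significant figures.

T₂ ≈ 1940 K

Adiabatic: T₁V₁^(γ−1) = T₂V₂^(γ−1) ⇒ T₂ = T₁ (V₁/V₂)^(γ−1).
T₂ = 573 × 21^(2/5) = 1937 K.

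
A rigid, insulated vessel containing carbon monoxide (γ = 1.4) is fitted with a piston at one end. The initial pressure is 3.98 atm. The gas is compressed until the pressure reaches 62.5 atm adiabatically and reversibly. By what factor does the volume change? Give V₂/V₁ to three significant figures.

V₂/V₁ ≈ 0.140

From PV^γ = const, V₂/V₁ = (P₁/P₂)^(1/γ).
V₂/V₁ = (3.98/62.5)^(0.714) = 0.1399.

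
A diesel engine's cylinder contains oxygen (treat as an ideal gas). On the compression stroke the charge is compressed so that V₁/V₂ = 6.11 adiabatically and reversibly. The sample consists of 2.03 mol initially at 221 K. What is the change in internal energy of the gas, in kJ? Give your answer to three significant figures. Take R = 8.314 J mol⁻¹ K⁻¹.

ΔU ≈ 9.91 kJ

For a reversible adiabat TV^(γ−1) is constant, so T₂ = T₁ (V₁/V₂)^(γ−1).
γ = 7/5 for a diatomic ideal gas, so γ−1 = 2/5.
T₂ = 221 × 6.11^(2/5) = 455.8 K.
Q = 0, so ΔU = W_on_gas = nCᵥΔT with Cᵥ = R/(γ−1) = 20.79 J/(mol·K).
ΔU = 2.03 × 20.79 × (455.8 − 221) = 9909 J.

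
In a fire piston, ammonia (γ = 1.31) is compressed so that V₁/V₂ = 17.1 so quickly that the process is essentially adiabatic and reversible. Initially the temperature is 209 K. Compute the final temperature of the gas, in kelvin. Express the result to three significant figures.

T₂ ≈ 504 K

For a reversible adiabat TV^(γ−1) is constant, so T₂ = T₁ (V₁/V₂)^(γ−1).
T₂ = 209 × 17.1^(0.31) = 503.9 K.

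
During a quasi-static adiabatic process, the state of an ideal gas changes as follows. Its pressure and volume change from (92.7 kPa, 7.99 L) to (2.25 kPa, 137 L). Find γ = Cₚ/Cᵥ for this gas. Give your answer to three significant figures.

γ ≈ 1.31

PV^γ = const ⇒ γ = ln(P₂/P₁) / ln(V₁/V₂).
γ = ln(2.25/92.7) / ln(7.99/137) = 1.308.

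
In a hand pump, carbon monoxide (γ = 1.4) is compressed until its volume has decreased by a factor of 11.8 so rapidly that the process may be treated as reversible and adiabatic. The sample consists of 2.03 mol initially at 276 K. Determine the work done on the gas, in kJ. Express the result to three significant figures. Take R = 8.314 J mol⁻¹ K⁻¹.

W ≈ 19.6 kJ

Adiabatic: T₁V₁^(γ−1) = T₂V₂^(γ−1) ⇒ T₂ = T₁ (V₁/V₂)^(γ−1).
T₂ = 276 × 11.8^(0.4) = 740.7 K.
Q = 0, so ΔU = W_on_gas = nCᵥΔT with Cᵥ = R/(γ−1) = 20.79 J/(mol·K).
ΔU = 2.03 × 20.79 × (740.7 − 276) = 19610 J.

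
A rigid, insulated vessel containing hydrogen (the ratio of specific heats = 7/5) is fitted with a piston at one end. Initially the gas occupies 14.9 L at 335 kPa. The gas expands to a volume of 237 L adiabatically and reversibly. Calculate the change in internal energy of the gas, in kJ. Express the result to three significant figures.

P₂ = P₁(V₁/V₂)^γ = 335×(14.9/237)^(7/5) = 6.964 kPa.
For a reversible adiabat, W_by_gas = (P₁V₁ − P₂V₂)/(γ−1).
W_by = (335000×0.0149 − 6964×0.237) / (2/5) = 8353 J.
Q = 0 ⇒ ΔU = −W_by = -8353 J.

ΔU ≈ -8.35 kJ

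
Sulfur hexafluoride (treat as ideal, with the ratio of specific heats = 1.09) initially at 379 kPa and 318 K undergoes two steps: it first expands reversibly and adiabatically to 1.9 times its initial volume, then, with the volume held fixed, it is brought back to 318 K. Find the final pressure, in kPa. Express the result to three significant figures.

Adiabatic step (PV^γ = const): P₂ = 379×(1/1.9)^(1.09) = 188.3 kPa; T₂ = 318×(1/1.9)^(0.09) = 300.2 K.
Isochoric: P₃ = P₂(T₃/T₂) = 188.3 × (318/300.2) = 199.5 kPa.

P₃ ≈ 199 kPa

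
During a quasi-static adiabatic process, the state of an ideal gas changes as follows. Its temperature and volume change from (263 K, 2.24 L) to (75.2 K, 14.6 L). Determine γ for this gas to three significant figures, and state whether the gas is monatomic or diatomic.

TV^(γ−1) = const ⇒ γ − 1 = ln(T₂/T₁) / ln(V₁/V₂).
γ = 1 + ln(75.2/263) / ln(2.24/14.6) = 1.668.
γ ≈ 1.67 is close to 5/3, so the gas is monatomic.

γ ≈ 1.67; monatomic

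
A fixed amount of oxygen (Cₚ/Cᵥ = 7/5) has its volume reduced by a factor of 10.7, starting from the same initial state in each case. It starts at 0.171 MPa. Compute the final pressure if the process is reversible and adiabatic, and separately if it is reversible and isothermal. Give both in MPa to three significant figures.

Isothermal: P₂ = P₁(V₁/V₂) = 0.171×10.7 = 1.83 MPa.
Adiabatic: P₂ = P₁(V₁/V₂)^γ = 0.171×10.7^(7/5) = 4.722 MPa.

adiabatic: 4.72 MPa; isothermal: 1.83 MPa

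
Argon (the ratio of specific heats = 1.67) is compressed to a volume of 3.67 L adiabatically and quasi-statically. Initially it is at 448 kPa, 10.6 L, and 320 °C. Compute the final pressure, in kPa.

P₂ ≈ 2630 kPa

Since PV^γ is constant along a reversible adiabat, P₂ = P₁ (V₁/V₂)^γ.
P₂ = 448 × (10.6/3.67)^(1.67) = 2634 kPa.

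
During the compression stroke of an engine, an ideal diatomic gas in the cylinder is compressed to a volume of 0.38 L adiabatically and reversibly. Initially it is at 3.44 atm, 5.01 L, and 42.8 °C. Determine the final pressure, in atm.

P₂ ≈ 127 atm

Adiabatic: P₁V₁^γ = P₂V₂^γ ⇒ P₂ = P₁ (V₁/V₂)^γ.
γ = 7/5 for a diatomic ideal gas.
P₂ = 3.44 × (5.01/0.38)^(7/5) = 127.2 atm.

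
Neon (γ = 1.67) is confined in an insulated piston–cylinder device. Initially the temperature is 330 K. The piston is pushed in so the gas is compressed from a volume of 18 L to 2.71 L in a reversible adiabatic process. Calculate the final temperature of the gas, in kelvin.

T₂ ≈ 1170 K

Adiabatic: T₁V₁^(γ−1) = T₂V₂^(γ−1) ⇒ T₂ = T₁ (V₁/V₂)^(γ−1).
T₂ = 330 × (18/2.71)^(0.67) = 1173 K.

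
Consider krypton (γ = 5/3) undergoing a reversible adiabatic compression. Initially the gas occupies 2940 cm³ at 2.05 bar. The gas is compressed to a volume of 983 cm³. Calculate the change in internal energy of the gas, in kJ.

ΔU ≈ 0.973 kJ

P₂ = P₁(V₁/V₂)^γ = 2.05×(2940/983)^(5/3) = 12.73 bar.
For a reversible adiabat, W_by_gas = (P₁V₁ − P₂V₂)/(γ−1).
W_by = (205000×0.00294 − 1.273×10^6×0.000983) / (2/3) = -972.6 J.
Q = 0 ⇒ ΔU = −W_by = 972.6 J.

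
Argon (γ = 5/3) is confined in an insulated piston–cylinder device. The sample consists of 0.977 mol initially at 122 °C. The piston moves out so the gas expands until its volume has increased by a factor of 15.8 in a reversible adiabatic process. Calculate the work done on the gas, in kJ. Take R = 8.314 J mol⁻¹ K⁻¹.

W ≈ -4.05 kJ

For a reversible adiabat TV^(γ−1) is constant, so T₂ = T₁ (V₁/V₂)^(γ−1).
T₁ = 122 °C = 395.1 K.
T₂ = 395.1 × (1/15.8)^(2/3) = 62.76 K.
Q = 0, so ΔU = W_on_gas = nCᵥΔT with Cᵥ = R/(γ−1) = 12.47 J/(mol·K).
ΔU = 0.977 × 12.47 × (62.76 − 395.1) = -4050 J.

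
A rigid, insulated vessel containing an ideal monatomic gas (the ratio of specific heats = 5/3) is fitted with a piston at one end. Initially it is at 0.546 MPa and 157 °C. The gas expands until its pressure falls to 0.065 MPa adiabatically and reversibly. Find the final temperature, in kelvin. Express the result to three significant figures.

T₂ ≈ 184 K

Along an adiabat T P^((1−γ)/γ) is constant, so T₂ = T₁ (P₂/P₁)^((γ−1)/γ).
T₁ = 157 °C = 430.1 K.
T₂ = 430.1 × (0.065/0.546)^(2/5) = 183.6 K.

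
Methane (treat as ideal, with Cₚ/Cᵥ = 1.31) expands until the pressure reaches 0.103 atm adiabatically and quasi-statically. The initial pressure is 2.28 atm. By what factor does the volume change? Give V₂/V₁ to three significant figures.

From PV^γ = const, V₂/V₁ = (P₁/P₂)^(1/γ).
V₂/V₁ = (2.28/0.103)^(0.763) = 10.64.

V₂/V₁ ≈ 10.6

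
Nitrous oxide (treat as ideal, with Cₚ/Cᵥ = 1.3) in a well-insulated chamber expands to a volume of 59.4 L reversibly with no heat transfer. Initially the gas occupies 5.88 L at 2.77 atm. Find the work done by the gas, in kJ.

P₂ = P₁(V₁/V₂)^γ = 2.77×(5.88/59.4)^(1.3) = 0.137 atm.
For a reversible adiabat, W_by_gas = (P₁V₁ − P₂V₂)/(γ−1).
W_by = (280700×0.00588 − 13880×0.0594) / (0.3) = 2752 J.

W ≈ 2.75 kJ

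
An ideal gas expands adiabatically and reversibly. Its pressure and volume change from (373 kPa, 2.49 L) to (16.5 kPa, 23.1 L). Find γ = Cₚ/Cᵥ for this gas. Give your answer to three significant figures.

γ ≈ 1.40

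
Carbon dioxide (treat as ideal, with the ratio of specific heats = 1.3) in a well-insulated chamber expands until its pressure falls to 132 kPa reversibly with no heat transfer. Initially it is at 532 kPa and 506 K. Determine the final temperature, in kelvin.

T₂ ≈ 367 K

Along an adiabat T P^((1−γ)/γ) is constant, so T₂ = T₁ (P₂/P₁)^((γ−1)/γ).
T₂ = 506 × (132/532)^(0.231) = 366.8 K.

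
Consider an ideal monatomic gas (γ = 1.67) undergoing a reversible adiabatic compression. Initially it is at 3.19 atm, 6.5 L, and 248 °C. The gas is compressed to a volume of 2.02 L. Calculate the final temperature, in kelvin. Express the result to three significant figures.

T₂ ≈ 1140 K

For a reversible adiabat TV^(γ−1) is constant, so T₂ = T₁ (V₁/V₂)^(γ−1).
T₁ = 248 °C = 521.1 K.
T₂ = 521.1 × (6.5/2.02)^(0.67) = 1140 K.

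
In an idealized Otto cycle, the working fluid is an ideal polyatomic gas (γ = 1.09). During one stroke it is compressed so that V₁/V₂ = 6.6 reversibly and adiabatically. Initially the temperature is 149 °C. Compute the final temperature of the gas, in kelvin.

T₂ ≈ 500 K

For a reversible adiabat TV^(γ−1) is constant, so T₂ = T₁ (V₁/V₂)^(γ−1).
T₁ = 149 °C = 422.1 K.
T₂ = 422.1 × 6.6^(0.09) = 500.3 K.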